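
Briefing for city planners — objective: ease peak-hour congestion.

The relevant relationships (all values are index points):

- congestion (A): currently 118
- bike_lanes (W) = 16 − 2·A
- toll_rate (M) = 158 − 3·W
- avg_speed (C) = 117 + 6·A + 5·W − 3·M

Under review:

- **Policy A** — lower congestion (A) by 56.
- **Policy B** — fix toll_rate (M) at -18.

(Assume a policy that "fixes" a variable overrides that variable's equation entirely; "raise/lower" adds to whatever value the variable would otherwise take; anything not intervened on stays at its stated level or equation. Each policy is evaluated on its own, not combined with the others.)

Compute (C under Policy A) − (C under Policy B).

Policy A (A − 56):
  A = 118 − 56 = 62
  W = 16 − 2·62 = -108
  M = 158 − 3·(-108) = 482
  C = 117 + 6·62 + 5·(-108) − 3·482 = -1497
Policy B (M := -18):
  A = 118
  W = 16 − 2·118 = -220
  M = -18
  C = 117 + 6·118 + 5·(-220) − 3·(-18) = -221
C: -1497 − (-221) = -1276

-1276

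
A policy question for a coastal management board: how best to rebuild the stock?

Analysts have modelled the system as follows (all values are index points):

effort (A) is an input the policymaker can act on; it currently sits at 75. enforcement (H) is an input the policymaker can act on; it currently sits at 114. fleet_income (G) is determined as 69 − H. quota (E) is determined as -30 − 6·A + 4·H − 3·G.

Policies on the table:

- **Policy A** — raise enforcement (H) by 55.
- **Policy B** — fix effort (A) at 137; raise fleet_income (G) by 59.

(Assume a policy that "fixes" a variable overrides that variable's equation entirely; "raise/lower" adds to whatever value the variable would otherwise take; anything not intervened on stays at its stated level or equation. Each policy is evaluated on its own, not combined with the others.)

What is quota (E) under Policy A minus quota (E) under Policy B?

Policy A (H + 55):
  A = 75
  H = 114 + 55 = 169
  G = 69 − 169 = -100
  E = -30 − 6·75 + 4·169 − 3·(-100) = 496
Policy B (A := 137, G + 59):
  A = 137
  H = 114
  G = 69 − 114 (+59 from intervention) = 14
  E = -30 − 6·137 + 4·114 − 3·14 = -438
E: 496 − (-438) = 934

934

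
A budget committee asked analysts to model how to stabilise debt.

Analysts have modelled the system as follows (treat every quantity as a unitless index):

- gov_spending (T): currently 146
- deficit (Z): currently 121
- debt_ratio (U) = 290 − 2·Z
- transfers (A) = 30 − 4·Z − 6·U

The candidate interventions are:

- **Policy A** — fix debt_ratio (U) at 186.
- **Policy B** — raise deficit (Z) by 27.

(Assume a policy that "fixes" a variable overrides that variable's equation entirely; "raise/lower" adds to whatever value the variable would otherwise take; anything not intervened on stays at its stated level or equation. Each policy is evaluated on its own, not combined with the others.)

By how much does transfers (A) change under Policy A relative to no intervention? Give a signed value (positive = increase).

-828

Baseline:
  Z = 121
  U = 290 − 2·121 = 48
  A = 30 − 4·121 − 6·48 = -742
Policy A (U := 186):
  Z = 121
  U = 186
  A = 30 − 4·121 − 6·186 = -1570
Change in A: -1570 − (-742) = -828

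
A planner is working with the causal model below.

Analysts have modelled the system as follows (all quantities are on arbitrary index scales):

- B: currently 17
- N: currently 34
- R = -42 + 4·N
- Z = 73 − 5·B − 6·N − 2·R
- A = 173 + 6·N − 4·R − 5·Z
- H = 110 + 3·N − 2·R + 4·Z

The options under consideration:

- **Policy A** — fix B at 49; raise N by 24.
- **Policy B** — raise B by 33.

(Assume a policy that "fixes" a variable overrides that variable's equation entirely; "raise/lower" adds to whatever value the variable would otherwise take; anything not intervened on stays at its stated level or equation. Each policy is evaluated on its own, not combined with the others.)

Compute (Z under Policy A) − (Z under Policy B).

Policy A (B := 49, N + 24):
  B = 49
  N = 34 + 24 = 58
  R = -42 + 4·58 = 190
  Z = 73 − 5·49 − 6·58 − 2·190 = -900
Policy B (B + 33):
  B = 17 + 33 = 50
  N = 34
  R = -42 + 4·34 = 94
  Z = 73 − 5·50 − 6·34 − 2·94 = -569
Z: -900 − (-569) = -331

-331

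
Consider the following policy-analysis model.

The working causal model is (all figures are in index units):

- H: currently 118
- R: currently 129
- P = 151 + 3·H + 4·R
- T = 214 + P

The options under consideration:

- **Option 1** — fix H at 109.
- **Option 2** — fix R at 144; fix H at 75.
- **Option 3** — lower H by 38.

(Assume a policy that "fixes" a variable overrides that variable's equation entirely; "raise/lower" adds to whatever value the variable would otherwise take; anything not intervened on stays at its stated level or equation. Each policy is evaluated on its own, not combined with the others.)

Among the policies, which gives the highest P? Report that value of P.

994

Option 1 (H := 109):
  H = 109
  R = 129
  P = 151 + 3·109 + 4·129 = 994
Option 2 (R := 144, H := 75):
  H = 75
  R = 144
  P = 151 + 3·75 + 4·144 = 952
Option 3 (H − 38):
  H = 118 − 38 = 80
  R = 129
  P = 151 + 3·80 + 4·129 = 907
Comparing — Option 1: P=994, Option 2: P=952, Option 3: P=907. Highest is 994 (Option 1).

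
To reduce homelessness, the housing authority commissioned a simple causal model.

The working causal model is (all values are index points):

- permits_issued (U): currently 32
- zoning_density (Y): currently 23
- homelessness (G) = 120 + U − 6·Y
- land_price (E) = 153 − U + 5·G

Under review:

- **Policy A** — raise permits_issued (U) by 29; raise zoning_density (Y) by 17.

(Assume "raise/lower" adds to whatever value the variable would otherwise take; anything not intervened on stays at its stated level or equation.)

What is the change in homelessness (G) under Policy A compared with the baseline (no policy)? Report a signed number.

-73

Baseline:
  U = 32
  Y = 23
  G = 120 + 32 − 6·23 = 14
Policy A (U + 29, Y + 17):
  U = 32 + 29 = 61
  Y = 23 + 17 = 40
  G = 120 + 61 − 6·40 = -59
Change in G: -59 − 14 = -73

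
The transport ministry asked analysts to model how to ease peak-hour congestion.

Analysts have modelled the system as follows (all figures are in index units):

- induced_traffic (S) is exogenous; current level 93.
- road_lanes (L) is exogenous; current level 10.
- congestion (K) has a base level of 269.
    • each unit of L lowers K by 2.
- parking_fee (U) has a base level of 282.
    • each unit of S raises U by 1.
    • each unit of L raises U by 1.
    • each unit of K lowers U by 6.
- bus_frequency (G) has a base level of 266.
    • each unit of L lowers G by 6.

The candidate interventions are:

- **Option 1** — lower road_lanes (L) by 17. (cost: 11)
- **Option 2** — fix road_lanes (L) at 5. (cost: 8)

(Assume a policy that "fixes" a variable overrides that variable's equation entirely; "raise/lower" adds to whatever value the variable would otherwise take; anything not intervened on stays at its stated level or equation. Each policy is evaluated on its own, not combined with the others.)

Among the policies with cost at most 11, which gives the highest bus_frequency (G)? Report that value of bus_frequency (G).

308

Option 1 (L − 17):
  L = 10 − 17 = -7
  G = 266 − 6·(-7) = 308
Option 2 (L := 5):
  L = 5
  G = 266 − 6·5 = 236
Comparing — Option 1: G=308, Option 2: G=236. Highest is 308 (Option 1).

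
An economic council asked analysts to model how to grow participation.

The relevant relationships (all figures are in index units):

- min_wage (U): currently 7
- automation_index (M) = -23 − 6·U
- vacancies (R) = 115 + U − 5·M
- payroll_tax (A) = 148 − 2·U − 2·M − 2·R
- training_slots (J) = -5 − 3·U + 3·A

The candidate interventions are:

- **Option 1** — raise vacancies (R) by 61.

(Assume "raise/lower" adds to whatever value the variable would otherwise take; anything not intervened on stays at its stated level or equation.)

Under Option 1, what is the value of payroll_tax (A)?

-752

Option 1 (R + 61):
  U = 7
  M = -23 − 6·7 = -65
  R = 115 + 7 − 5·(-65) (+61 from intervention) = 508
  A = 148 − 2·7 − 2·(-65) − 2·508 = -752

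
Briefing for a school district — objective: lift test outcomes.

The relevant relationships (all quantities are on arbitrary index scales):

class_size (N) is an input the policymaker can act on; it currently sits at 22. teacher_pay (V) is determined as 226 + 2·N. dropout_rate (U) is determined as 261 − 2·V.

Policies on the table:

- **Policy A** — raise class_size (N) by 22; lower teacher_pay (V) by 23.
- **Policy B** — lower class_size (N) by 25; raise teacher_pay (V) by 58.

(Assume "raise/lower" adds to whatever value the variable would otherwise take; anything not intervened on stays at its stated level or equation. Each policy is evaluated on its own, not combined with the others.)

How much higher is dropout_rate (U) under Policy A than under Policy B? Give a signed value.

-26

Policy A (N + 22, V − 23):
  N = 22 + 22 = 44
  V = 226 + 2·44 (−23 from intervention) = 291
  U = 261 − 2·291 = -321
Policy B (N − 25, V + 58):
  N = 22 − 25 = -3
  V = 226 + 2·(-3) (+58 from intervention) = 278
  U = 261 − 2·278 = -295
U: -321 − (-295) = -26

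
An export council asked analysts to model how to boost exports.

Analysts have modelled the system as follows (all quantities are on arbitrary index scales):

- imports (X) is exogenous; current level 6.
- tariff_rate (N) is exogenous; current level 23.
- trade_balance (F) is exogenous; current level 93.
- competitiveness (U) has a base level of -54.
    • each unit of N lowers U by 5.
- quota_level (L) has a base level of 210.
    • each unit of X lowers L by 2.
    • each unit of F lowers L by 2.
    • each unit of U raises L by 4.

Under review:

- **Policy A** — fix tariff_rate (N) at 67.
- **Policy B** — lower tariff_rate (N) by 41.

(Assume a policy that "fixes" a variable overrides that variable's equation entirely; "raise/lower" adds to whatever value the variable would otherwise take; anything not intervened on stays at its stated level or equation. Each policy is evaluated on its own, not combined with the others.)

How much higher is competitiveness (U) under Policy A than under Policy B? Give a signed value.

-425

Policy A (N := 67):
  N = 67
  U = -54 − 5·67 = -389
Policy B (N − 41):
  N = 23 − 41 = -18
  U = -54 − 5·(-18) = 36
U: -389 − 36 = -425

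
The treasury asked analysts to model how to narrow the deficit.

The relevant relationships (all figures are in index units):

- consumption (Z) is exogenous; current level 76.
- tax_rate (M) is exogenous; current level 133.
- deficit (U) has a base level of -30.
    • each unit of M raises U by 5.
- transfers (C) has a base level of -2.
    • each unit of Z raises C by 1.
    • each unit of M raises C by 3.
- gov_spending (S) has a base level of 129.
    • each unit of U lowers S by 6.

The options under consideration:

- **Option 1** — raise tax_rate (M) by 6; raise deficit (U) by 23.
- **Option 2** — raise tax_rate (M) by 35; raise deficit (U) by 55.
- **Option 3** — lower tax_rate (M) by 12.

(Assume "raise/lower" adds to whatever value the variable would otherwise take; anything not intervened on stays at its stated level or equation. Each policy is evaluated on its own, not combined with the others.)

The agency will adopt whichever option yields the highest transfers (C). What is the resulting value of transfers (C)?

578

Option 1 (M + 6, U + 23):
  Z = 76
  M = 133 + 6 = 139
  C = -2 + 76 + 3·139 = 491
Option 2 (M + 35, U + 55):
  Z = 76
  M = 133 + 35 = 168
  C = -2 + 76 + 3·168 = 578
Option 3 (M − 12):
  Z = 76
  M = 133 − 12 = 121
  C = -2 + 76 + 3·121 = 437
Comparing — Option 1: C=491, Option 2: C=578, Option 3: C=437. Highest is 578 (Option 2).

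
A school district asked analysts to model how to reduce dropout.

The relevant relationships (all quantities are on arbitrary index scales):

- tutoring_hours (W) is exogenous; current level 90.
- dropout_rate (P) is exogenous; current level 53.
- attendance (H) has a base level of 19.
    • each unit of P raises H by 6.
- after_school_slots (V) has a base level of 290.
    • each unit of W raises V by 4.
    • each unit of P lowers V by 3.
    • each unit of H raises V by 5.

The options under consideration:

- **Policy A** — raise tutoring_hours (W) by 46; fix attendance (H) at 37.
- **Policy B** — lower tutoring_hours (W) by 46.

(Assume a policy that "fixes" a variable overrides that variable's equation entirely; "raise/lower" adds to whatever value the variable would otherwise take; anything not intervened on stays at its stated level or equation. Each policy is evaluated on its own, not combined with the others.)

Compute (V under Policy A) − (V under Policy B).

-1132

Policy A (W + 46, H := 37):
  W = 90 + 46 = 136
  P = 53
  H = 37
  V = 290 + 4·136 − 3·53 + 5·37 = 860
Policy B (W − 46):
  W = 90 − 46 = 44
  P = 53
  H = 19 + 6·53 = 337
  V = 290 + 4·44 − 3·53 + 5·337 = 1992
V: 860 − 1992 = -1132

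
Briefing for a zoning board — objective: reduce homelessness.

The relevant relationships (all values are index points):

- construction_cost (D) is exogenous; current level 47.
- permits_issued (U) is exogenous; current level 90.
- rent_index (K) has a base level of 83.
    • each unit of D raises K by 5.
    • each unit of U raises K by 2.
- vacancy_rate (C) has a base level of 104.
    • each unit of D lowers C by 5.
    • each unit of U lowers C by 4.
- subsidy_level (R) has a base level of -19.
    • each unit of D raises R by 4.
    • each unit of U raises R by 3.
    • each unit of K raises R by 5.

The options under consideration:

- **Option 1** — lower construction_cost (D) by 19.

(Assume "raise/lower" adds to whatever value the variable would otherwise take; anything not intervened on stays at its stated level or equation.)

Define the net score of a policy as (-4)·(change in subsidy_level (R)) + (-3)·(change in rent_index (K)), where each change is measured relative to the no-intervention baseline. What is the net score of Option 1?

2489

Baseline:
  D = 47
  U = 90
  K = 83 + 5·47 + 2·90 = 498
  R = -19 + 4·47 + 3·90 + 5·498 = 2929
Option 1 (D − 19):
  D = 47 − 19 = 28
  U = 90
  K = 83 + 5·28 + 2·90 = 403
  R = -19 + 4·28 + 3·90 + 5·403 = 2378
ΔR = 2378 − 2929 = -551; ΔK = 403 − 498 = -95
Score = (-4)·(-551) + (-3)·(-95) = 2489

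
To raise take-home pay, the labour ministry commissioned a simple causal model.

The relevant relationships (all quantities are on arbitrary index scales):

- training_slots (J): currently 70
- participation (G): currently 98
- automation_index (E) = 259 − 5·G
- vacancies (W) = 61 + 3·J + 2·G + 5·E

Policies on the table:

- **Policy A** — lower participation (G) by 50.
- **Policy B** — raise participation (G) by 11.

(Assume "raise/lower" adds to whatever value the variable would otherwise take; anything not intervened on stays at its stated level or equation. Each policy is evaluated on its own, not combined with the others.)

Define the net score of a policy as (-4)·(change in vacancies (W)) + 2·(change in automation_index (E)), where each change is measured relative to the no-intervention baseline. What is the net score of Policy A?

Baseline:
  J = 70
  G = 98
  E = 259 − 5·98 = -231
  W = 61 + 3·70 + 2·98 + 5·(-231) = -688
Policy A (G − 50):
  J = 70
  G = 98 − 50 = 48
  E = 259 − 5·48 = 19
  W = 61 + 3·70 + 2·48 + 5·19 = 462
ΔW = 462 − (-688) = 1150; ΔE = 19 − (-231) = 250
Score = (-4)·1150 + 2·250 = -4100

-4100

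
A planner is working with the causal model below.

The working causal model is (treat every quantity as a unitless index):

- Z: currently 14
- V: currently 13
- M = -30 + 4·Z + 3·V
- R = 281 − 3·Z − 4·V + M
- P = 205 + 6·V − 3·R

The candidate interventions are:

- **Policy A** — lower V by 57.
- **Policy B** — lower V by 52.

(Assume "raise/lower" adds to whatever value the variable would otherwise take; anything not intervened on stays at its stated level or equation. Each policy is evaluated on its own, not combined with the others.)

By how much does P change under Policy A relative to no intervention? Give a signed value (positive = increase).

Baseline:
  Z = 14
  V = 13
  M = -30 + 4·14 + 3·13 = 65
  R = 281 − 3·14 − 4·13 + 65 = 252
  P = 205 + 6·13 − 3·252 = -473
Policy A (V − 57):
  Z = 14
  V = 13 − 57 = -44
  M = -30 + 4·14 + 3·(-44) = -106
  R = 281 − 3·14 − 4·(-44) + (-106) = 309
  P = 205 + 6·(-44) − 3·309 = -986
Change in P: -986 − (-473) = -513

-513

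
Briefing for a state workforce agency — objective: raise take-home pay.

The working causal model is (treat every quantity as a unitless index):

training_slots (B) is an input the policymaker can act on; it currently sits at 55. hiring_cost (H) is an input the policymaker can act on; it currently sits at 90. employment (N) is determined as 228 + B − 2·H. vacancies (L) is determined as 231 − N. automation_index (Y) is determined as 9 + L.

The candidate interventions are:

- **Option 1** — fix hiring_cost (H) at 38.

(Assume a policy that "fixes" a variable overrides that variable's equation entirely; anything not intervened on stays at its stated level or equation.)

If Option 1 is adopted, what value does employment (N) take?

Option 1 (H := 38):
  B = 55
  H = 38
  N = 228 + 55 − 2·38 = 207

207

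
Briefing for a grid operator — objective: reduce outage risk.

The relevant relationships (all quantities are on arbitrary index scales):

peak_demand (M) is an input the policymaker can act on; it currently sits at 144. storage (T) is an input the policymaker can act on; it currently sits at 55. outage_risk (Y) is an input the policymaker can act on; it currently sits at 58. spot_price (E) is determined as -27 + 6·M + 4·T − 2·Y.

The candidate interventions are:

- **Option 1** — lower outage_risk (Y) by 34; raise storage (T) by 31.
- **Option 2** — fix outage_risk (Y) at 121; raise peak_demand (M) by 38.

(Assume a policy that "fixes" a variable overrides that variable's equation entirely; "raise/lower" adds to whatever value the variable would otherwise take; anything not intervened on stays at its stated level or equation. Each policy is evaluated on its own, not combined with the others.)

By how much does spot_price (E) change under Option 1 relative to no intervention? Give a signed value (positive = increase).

Baseline:
  M = 144
  T = 55
  Y = 58
  E = -27 + 6·144 + 4·55 − 2·58 = 941
Option 1 (Y − 34, T + 31):
  M = 144
  T = 55 + 31 = 86
  Y = 58 − 34 = 24
  E = -27 + 6·144 + 4·86 − 2·24 = 1133
Change in E: 1133 − 941 = 192

192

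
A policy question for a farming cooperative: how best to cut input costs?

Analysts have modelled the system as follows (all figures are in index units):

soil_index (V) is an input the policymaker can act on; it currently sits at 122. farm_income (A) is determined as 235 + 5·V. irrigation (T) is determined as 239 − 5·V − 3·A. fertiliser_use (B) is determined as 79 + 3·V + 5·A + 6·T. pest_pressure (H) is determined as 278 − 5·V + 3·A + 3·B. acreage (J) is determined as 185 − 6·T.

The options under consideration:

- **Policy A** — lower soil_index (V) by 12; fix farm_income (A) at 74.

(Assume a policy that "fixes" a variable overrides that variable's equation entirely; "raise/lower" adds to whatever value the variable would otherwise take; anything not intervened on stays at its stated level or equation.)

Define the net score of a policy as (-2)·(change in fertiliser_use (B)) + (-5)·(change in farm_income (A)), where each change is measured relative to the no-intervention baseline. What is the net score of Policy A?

Baseline:
  V = 122
  A = 235 + 5·122 = 845
  T = 239 − 5·122 − 3·845 = -2906
  B = 79 + 3·122 + 5·845 + 6·(-2906) = -12766
Policy A (V − 12, A := 74):
  V = 122 − 12 = 110
  A = 74
  T = 239 − 5·110 − 3·74 = -533
  B = 79 + 3·110 + 5·74 + 6·(-533) = -2419
ΔB = -2419 − (-12766) = 10347; ΔA = 74 − 845 = -771
Score = (-2)·10347 + (-5)·(-771) = -16839

-16839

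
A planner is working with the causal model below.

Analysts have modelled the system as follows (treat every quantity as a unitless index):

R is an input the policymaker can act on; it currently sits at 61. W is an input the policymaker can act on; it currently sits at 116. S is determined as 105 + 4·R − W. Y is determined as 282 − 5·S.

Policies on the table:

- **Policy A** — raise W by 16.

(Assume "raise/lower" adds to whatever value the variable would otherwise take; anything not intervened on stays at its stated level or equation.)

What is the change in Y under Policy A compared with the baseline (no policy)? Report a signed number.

80

Baseline:
  R = 61
  W = 116
  S = 105 + 4·61 − 116 = 233
  Y = 282 − 5·233 = -883
Policy A (W + 16):
  R = 61
  W = 116 + 16 = 132
  S = 105 + 4·61 − 132 = 217
  Y = 282 − 5·217 = -803
Change in Y: -803 − (-883) = 80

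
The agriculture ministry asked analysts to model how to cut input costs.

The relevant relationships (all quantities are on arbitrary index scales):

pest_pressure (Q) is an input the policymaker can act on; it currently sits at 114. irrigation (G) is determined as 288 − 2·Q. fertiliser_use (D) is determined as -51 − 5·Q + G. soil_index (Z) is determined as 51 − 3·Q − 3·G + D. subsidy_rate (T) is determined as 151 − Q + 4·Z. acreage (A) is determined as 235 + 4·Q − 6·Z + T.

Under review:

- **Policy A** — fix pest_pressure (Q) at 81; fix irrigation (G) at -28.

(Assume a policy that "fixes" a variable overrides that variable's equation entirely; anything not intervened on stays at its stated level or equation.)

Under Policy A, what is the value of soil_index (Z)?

Policy A (Q := 81, G := -28):
  Q = 81
  G = -28
  D = -51 − 5·81 + (-28) = -484
  Z = 51 − 3·81 − 3·(-28) + (-484) = -592

-592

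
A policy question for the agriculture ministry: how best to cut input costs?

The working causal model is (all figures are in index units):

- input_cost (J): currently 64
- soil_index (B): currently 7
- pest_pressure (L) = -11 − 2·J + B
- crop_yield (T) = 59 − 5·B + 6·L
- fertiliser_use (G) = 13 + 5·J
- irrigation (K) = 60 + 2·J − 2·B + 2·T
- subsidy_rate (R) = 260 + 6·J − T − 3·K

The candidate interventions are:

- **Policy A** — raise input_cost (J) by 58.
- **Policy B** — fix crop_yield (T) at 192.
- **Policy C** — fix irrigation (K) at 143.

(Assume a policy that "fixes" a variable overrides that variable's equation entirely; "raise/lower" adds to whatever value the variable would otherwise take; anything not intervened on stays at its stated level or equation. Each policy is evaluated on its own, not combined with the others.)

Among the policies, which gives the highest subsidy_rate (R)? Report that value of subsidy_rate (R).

Policy A (J + 58):
  J = 64 + 58 = 122
  B = 7
  L = -11 − 2·122 + 7 = -248
  T = 59 − 5·7 + 6·(-248) = -1464
  K = 60 + 2·122 − 2·7 + 2·(-1464) = -2638
  R = 260 + 6·122 − (-1464) − 3·(-2638) = 10370
Policy B (T := 192):
  J = 64
  B = 7
  L = -11 − 2·64 + 7 = -132
  T = 192
  K = 60 + 2·64 − 2·7 + 2·192 = 558
  R = 260 + 6·64 − 192 − 3·558 = -1222
Policy C (K := 143):
  J = 64
  B = 7
  L = -11 − 2·64 + 7 = -132
  T = 59 − 5·7 + 6·(-132) = -768
  K = 143
  R = 260 + 6·64 − (-768) − 3·143 = 983
Comparing — Policy A: R=10370, Policy B: R=-1222, Policy C: R=983. Highest is 10370 (Policy A).

10370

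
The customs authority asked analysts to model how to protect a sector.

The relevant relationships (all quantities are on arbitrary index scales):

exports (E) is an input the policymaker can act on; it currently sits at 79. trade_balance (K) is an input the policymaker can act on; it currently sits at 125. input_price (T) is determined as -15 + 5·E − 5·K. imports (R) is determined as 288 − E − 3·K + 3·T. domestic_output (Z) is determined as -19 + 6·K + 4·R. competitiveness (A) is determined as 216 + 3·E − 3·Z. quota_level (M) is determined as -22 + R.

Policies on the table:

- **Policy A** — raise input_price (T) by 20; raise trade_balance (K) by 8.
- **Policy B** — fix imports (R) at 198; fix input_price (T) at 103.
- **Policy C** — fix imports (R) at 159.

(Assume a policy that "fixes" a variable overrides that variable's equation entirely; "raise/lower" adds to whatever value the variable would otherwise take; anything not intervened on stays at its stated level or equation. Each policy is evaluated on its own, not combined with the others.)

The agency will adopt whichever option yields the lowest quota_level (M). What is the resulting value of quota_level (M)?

-1007

Policy A (T + 20, K + 8):
  E = 79
  K = 125 + 8 = 133
  T = -15 + 5·79 − 5·133 (+20 from intervention) = -265
  R = 288 − 79 − 3·133 + 3·(-265) = -985
  M = -22 + (-985) = -1007
Policy B (R := 198, T := 103):
  E = 79
  K = 125
  T = 103
  R = 198
  M = -22 + 198 = 176
Policy C (R := 159):
  E = 79
  K = 125
  T = -15 + 5·79 − 5·125 = -245
  R = 159
  M = -22 + 159 = 137
Comparing — Policy A: M=-1007, Policy B: M=176, Policy C: M=137. Lowest is -1007 (Policy A).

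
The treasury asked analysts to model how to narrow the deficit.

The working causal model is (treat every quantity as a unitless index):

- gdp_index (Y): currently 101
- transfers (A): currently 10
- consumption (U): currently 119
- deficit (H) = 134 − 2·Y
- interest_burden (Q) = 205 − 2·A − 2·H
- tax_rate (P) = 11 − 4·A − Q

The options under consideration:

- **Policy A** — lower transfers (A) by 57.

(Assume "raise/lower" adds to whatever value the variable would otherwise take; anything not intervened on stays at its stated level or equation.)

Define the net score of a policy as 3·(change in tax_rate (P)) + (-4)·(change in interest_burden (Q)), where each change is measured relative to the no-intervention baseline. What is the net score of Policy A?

Baseline:
  Y = 101
  A = 10
  H = 134 − 2·101 = -68
  Q = 205 − 2·10 − 2·(-68) = 321
  P = 11 − 4·10 − 321 = -350
Policy A (A − 57):
  Y = 101
  A = 10 − 57 = -47
  H = 134 − 2·101 = -68
  Q = 205 − 2·(-47) − 2·(-68) = 435
  P = 11 − 4·(-47) − 435 = -236
ΔP = -236 − (-350) = 114; ΔQ = 435 − 321 = 114
Score = 3·114 + (-4)·114 = -114

-114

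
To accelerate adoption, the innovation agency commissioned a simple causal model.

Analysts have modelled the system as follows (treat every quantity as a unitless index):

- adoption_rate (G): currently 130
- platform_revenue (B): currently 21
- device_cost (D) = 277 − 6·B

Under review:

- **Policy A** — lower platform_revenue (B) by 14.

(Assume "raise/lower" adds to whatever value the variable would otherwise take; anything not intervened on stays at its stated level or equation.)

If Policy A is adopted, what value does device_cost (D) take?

Policy A (B − 14):
  B = 21 − 14 = 7
  D = 277 − 6·7 = 235

235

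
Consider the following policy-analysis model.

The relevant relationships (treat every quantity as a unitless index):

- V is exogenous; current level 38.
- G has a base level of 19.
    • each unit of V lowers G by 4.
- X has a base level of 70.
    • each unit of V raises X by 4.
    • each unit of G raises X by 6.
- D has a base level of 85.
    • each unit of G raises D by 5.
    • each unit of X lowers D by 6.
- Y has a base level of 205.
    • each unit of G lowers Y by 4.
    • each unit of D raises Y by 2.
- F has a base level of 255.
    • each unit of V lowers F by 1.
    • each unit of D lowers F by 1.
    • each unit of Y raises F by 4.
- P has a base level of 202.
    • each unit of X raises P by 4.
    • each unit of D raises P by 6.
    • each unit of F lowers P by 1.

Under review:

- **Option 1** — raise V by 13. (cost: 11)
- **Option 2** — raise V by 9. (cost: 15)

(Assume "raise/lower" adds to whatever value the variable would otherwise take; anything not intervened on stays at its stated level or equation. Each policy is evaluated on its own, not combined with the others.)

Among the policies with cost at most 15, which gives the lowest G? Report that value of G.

Option 1 (V + 13):
  V = 38 + 13 = 51
  G = 19 − 4·51 = -185
Option 2 (V + 9):
  V = 38 + 9 = 47
  G = 19 − 4·47 = -169
Comparing — Option 1: G=-185, Option 2: G=-169. Lowest is -185 (Option 1).

-185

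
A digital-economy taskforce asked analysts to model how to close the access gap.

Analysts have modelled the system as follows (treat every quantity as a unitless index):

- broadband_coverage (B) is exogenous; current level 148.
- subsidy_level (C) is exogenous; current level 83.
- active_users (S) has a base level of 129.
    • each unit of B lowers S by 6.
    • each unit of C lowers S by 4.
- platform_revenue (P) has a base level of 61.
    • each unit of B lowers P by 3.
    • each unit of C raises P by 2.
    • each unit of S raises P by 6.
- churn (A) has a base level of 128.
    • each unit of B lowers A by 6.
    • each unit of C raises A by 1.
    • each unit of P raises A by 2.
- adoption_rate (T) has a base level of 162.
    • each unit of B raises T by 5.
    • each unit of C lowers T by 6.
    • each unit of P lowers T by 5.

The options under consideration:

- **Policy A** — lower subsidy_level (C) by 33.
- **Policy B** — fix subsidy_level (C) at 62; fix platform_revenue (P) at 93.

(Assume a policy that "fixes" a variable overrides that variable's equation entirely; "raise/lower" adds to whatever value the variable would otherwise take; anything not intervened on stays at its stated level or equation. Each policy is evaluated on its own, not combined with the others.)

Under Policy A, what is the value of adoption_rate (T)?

Policy A (C − 33):
  B = 148
  C = 83 − 33 = 50
  S = 129 − 6·148 − 4·50 = -959
  P = 61 − 3·148 + 2·50 + 6·(-959) = -6037
  T = 162 + 5·148 − 6·50 − 5·(-6037) = 30787

30787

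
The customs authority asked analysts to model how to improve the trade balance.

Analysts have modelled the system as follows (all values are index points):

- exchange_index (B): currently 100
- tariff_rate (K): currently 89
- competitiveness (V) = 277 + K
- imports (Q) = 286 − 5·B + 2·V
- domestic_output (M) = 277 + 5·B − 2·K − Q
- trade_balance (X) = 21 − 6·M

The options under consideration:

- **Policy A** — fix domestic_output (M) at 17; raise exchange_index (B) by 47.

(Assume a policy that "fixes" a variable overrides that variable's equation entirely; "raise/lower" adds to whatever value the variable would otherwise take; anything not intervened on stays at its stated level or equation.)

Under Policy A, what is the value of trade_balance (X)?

-81

Policy A (M := 17, B + 47):
  B = 100 + 47 = 147
  K = 89
  V = 277 + 89 = 366
  Q = 286 − 5·147 + 2·366 = 283
  M = 17
  X = 21 − 6·17 = -81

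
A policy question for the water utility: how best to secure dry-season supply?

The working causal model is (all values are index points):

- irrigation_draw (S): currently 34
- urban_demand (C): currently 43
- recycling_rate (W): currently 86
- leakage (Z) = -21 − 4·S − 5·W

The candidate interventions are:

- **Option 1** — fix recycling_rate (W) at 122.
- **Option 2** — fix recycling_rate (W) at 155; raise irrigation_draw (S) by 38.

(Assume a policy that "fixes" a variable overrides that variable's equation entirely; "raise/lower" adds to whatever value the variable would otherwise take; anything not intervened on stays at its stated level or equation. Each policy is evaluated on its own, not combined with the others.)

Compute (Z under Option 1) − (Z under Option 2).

Option 1 (W := 122):
  S = 34
  W = 122
  Z = -21 − 4·34 − 5·122 = -767
Option 2 (W := 155, S + 38):
  S = 34 + 38 = 72
  W = 155
  Z = -21 − 4·72 − 5·155 = -1084
Z: -767 − (-1084) = 317

317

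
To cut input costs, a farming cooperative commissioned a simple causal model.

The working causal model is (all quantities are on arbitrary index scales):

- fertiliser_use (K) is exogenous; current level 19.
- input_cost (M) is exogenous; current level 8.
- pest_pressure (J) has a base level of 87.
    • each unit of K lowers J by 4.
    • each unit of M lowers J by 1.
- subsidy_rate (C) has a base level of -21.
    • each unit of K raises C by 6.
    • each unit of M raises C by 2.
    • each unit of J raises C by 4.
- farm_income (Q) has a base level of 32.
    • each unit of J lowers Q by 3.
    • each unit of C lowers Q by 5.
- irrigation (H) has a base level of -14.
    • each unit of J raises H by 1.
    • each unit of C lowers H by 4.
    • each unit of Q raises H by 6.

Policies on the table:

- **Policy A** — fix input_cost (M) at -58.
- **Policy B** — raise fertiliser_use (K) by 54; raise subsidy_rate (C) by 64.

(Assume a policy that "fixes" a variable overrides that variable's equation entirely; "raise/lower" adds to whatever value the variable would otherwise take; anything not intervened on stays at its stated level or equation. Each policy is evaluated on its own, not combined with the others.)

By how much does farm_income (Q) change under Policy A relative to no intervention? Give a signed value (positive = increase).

-858

Baseline:
  K = 19
  M = 8
  J = 87 − 4·19 − 8 = 3
  C = -21 + 6·19 + 2·8 + 4·3 = 121
  Q = 32 − 3·3 − 5·121 = -582
Policy A (M := -58):
  K = 19
  M = -58
  J = 87 − 4·19 − (-58) = 69
  C = -21 + 6·19 + 2·(-58) + 4·69 = 253
  Q = 32 − 3·69 − 5·253 = -1440
Change in Q: -1440 − (-582) = -858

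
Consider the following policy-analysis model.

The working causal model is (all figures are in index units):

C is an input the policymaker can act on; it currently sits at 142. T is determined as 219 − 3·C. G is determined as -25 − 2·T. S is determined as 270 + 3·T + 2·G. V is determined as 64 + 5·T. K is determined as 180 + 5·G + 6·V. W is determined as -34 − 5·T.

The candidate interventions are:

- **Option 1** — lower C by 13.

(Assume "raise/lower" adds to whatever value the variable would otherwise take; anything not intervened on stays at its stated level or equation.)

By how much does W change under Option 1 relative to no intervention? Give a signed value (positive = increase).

-195

Baseline:
  C = 142
  T = 219 − 3·142 = -207
  W = -34 − 5·(-207) = 1001
Option 1 (C − 13):
  C = 142 − 13 = 129
  T = 219 − 3·129 = -168
  W = -34 − 5·(-168) = 806
Change in W: 806 − 1001 = -195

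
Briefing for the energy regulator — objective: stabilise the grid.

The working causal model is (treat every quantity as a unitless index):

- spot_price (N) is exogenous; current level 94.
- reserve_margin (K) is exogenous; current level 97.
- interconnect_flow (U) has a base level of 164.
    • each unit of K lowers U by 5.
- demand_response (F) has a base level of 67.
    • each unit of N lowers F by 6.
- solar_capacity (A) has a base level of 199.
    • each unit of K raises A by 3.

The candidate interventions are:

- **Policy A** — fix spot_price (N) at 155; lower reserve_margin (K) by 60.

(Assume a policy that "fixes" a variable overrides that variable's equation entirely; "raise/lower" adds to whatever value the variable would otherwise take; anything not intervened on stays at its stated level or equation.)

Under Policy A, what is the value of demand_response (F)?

-863

Policy A (N := 155, K − 60):
  N = 155
  F = 67 − 6·155 = -863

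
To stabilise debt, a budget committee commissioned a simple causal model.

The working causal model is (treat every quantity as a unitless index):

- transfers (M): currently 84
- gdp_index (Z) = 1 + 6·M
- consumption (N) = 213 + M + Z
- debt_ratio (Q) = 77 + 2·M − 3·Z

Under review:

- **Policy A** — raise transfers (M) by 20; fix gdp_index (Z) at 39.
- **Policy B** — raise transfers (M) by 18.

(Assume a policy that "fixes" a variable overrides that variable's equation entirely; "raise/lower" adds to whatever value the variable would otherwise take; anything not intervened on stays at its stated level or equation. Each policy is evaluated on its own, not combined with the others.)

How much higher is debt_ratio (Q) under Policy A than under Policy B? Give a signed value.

1726

Policy A (M + 20, Z := 39):
  M = 84 + 20 = 104
  Z = 39
  Q = 77 + 2·104 − 3·39 = 168
Policy B (M + 18):
  M = 84 + 18 = 102
  Z = 1 + 6·102 = 613
  Q = 77 + 2·102 − 3·613 = -1558
Q: 168 − (-1558) = 1726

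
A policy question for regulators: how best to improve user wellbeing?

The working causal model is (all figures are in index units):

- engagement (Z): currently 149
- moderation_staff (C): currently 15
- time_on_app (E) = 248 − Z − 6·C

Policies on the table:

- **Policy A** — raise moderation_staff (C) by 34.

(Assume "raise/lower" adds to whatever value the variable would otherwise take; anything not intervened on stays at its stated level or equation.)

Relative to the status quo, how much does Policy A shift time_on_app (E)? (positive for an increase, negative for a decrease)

-204

Baseline:
  Z = 149
  C = 15
  E = 248 − 149 − 6·15 = 9
Policy A (C + 34):
  Z = 149
  C = 15 + 34 = 49
  E = 248 − 149 − 6·49 = -195
Change in E: -195 − 9 = -204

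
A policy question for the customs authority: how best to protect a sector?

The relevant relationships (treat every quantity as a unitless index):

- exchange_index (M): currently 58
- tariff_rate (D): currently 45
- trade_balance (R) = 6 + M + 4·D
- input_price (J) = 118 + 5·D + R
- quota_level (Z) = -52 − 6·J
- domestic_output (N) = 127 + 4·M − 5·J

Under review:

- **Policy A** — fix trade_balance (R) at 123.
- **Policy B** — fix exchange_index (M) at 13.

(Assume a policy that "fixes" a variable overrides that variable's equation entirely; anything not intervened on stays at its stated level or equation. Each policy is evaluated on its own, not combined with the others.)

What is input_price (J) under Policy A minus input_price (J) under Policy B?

Policy A (R := 123):
  M = 58
  D = 45
  R = 123
  J = 118 + 5·45 + 123 = 466
Policy B (M := 13):
  M = 13
  D = 45
  R = 6 + 13 + 4·45 = 199
  J = 118 + 5·45 + 199 = 542
J: 466 − 542 = -76

-76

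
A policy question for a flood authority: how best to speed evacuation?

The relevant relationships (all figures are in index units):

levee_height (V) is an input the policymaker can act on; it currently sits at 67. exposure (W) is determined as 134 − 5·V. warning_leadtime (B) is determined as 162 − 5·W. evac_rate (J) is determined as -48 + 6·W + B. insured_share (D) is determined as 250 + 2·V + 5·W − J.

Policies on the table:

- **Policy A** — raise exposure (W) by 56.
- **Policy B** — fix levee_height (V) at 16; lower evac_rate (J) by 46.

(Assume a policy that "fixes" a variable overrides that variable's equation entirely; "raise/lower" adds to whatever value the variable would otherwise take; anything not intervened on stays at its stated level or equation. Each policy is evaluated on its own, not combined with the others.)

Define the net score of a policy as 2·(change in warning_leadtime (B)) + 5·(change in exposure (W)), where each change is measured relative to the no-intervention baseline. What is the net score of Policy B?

Baseline:
  V = 67
  W = 134 − 5·67 = -201
  B = 162 − 5·(-201) = 1167
Policy B (V := 16, J − 46):
  V = 16
  W = 134 − 5·16 = 54
  B = 162 − 5·54 = -108
ΔB = -108 − 1167 = -1275; ΔW = 54 − (-201) = 255
Score = 2·(-1275) + 5·255 = -1275

-1275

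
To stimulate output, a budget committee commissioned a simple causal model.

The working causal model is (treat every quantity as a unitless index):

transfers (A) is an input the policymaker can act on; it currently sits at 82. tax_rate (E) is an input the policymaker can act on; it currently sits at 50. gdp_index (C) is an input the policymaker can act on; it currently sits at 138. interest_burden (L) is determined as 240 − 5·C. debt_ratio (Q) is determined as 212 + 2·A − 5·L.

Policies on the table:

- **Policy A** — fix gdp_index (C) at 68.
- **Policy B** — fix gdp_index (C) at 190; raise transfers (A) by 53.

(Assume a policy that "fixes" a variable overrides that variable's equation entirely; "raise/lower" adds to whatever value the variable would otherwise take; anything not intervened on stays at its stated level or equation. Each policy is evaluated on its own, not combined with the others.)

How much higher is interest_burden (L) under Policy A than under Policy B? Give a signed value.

610

Policy A (C := 68):
  C = 68
  L = 240 − 5·68 = -100
Policy B (C := 190, A + 53):
  C = 190
  L = 240 − 5·190 = -710
L: -100 − (-710) = 610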